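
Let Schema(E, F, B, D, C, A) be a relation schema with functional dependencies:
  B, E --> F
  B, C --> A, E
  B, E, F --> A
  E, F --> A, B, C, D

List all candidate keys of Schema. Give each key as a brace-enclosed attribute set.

{B, C}⁺ = {A, B, C, D, E, F}, which is every attribute, so {B, C} is a candidate key.
{B, E}⁺ = {A, B, C, D, E, F}, which is every attribute, so {B, E} is a candidate key.
{E, F}⁺ = {A, B, C, D, E, F}, which is every attribute, so {E, F} is a candidate key.
These are minimal and exhaustive — every other superkey contains one of them.

{B, C}, {B, E}, {E, F}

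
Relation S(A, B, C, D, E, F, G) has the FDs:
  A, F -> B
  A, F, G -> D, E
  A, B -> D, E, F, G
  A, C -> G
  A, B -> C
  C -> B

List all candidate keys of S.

Attributes never on any right-hand side: {A} — every candidate key must contain it.
{A, B}⁺ = {A, B, C, D, E, F, G}, which is every attribute, so {A, B} is a candidate key.
{A, C}⁺ = {A, B, C, D, E, F, G}, which is every attribute, so {A, C} is a candidate key.
{A, F}⁺ = {A, B, C, D, E, F, G}, which is every attribute, so {A, F} is a candidate key.
No proper subset of any of these is a key, and no other minimal superkey exists.

{A, B}, {A, C}, {A, F}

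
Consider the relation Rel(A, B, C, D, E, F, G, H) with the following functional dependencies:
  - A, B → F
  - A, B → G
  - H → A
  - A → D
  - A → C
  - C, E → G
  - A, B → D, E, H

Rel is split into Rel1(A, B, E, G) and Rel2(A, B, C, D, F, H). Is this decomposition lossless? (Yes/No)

Yes

Common attributes: {A, B}; their closure is {A, B, C, D, E, F, G, H}.
Since Rel1 ⊆ {A, B, C, D, E, F, G, H}, the intersection is a superkey of Rel1; the decomposition is lossless.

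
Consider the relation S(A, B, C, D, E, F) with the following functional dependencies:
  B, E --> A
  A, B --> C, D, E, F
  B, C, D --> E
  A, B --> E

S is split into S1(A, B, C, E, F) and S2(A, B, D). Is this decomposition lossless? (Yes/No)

S1 ∩ S2 = {A, B}; its closure under F is {A, B, C, D, E, F}.
This includes all of S1, so the common attributes are a superkey of S1 — the join is lossless.

Yes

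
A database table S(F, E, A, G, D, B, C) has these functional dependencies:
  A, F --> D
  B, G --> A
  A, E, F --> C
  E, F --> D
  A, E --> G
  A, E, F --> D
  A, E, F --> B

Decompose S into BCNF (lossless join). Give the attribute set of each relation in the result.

{A, B, G}; {A, D, F}; {B, C, E, F, G}

Candidate keys of the original relation: {A, E, F}, {B, E, F, G}.
In {A, B, C, D, E, F, G}, {A, F} is not a superkey ({A, F}⁺ restricted to this set is {A, D, F}), so split on A, F --> D into {A, D, F} and {A, B, C, E, F, G}.
{A, D, F}: every determinant is a superkey — BCNF.
In {A, B, C, E, F, G}, {B, G} is not a superkey ({B, G}⁺ restricted to this set is {A, B, G}), so split on B, G --> A into {A, B, G} and {B, C, E, F, G}.
{A, B, G}: every determinant is a superkey — BCNF.
{B, C, E, F, G}: every determinant is a superkey — BCNF.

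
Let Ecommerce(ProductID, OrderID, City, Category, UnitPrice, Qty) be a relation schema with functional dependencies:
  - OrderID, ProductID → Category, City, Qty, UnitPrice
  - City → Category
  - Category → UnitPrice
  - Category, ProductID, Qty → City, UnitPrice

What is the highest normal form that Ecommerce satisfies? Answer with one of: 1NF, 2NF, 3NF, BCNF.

Candidate key: {OrderID, ProductID}. Prime attributes: {OrderID, ProductID}.
City → Category breaks BCNF: {City}⁺ = {Category, City, UnitPrice}, so {City} is not a superkey.
Because {Category} is non-prime and the left side of City → Category is not a superkey, the relation is not in 3NF.
No proper subset of a key has a non-prime attribute in its closure, so there is no partial dependency; 2NF holds.

2NF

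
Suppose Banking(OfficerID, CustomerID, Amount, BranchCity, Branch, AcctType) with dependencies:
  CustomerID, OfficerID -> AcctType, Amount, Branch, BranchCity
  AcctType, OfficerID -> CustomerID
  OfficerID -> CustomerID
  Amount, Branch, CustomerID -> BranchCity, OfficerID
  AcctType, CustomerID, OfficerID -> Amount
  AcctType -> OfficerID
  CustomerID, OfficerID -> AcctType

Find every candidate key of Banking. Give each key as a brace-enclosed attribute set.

{AcctType}, {Amount, Branch, CustomerID}, {OfficerID}

Closure of {AcctType} is {AcctType, Amount, Branch, BranchCity, CustomerID, OfficerID}, the whole schema; {AcctType} is a candidate key.
Closure of {OfficerID} is {AcctType, Amount, Branch, BranchCity, CustomerID, OfficerID}, the whole schema; {OfficerID} is a candidate key.
Closure of {Amount, Branch, CustomerID} is {AcctType, Amount, Branch, BranchCity, CustomerID, OfficerID}, the whole schema; {Amount, Branch, CustomerID} is a candidate key.
These are minimal and exhaustive — every other superkey contains one of them.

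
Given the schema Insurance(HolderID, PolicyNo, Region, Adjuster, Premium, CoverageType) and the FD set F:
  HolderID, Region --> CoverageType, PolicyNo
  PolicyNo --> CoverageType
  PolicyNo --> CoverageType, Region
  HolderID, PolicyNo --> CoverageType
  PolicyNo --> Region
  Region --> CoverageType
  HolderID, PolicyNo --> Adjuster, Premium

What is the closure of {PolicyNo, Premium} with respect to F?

Start with {PolicyNo, Premium}.
PolicyNo --> CoverageType applies; add {CoverageType} → now {CoverageType, PolicyNo, Premium}.
PolicyNo --> CoverageType, Region applies; add {Region} → now {CoverageType, PolicyNo, Premium, Region}.
No further FD applies.

{CoverageType, PolicyNo, Premium, Region}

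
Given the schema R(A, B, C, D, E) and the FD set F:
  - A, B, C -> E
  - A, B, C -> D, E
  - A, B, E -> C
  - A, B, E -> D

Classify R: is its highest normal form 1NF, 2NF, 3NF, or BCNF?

BCNF

Candidate keys: {A, B, C}, {A, B, E}. Prime attributes: {A, B, C, E}.
Each dependency's left side is a superkey — BCNF holds.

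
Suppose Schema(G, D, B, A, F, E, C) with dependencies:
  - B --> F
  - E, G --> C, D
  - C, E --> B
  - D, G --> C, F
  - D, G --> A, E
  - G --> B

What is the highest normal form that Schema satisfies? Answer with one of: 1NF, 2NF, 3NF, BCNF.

Candidate keys: {D, G}, {E, G}. Prime attributes: {D, E, G}.
B --> F: {B}⁺ = {B, F}, which is not all of the attributes, so the left side is not a superkey — BCNF is violated.
Because {F} is non-prime and the left side of B --> F is not a superkey, the relation is not in 3NF.
Since {G} ⊂ {D, G} and {G}⁺ ⊇ {B, F} with {B, F} non-prime, there is a partial dependency; 2NF fails.

1NF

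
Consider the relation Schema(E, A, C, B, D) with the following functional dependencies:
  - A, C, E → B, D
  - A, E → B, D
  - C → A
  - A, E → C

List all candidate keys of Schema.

No FD produces {E}, so it must be in every candidate key.
{A, E}⁺ = {A, B, C, D, E}, which is every attribute, so {A, E} is a candidate key.
{C, E}⁺ = {A, B, C, D, E}, which is every attribute, so {C, E} is a candidate key.
Any other superkey properly contains one of these, so there are no further candidate keys.

{A, E}, {C, E}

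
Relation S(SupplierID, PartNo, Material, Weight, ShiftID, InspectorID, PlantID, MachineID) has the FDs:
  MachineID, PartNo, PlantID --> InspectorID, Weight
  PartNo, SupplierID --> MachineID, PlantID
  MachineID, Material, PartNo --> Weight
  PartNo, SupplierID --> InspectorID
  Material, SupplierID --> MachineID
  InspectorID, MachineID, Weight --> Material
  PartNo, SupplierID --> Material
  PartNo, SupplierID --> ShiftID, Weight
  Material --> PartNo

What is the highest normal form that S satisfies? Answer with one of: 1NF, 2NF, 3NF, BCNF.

3NF

Candidate keys: {InspectorID, MachineID, SupplierID, Weight}, {Material, SupplierID}, {PartNo, SupplierID}. Prime attributes: {InspectorID, MachineID, Material, PartNo, SupplierID, Weight}.
MachineID, PartNo, PlantID --> InspectorID, Weight: {MachineID, PartNo, PlantID}⁺ = {InspectorID, MachineID, Material, PartNo, PlantID, Weight}, which is not all of the attributes, so the left side is not a superkey — BCNF is violated.
Its right-hand attributes {InspectorID, Weight} are all prime, as are those of every other non-superkey FD — the relation is in 3NF.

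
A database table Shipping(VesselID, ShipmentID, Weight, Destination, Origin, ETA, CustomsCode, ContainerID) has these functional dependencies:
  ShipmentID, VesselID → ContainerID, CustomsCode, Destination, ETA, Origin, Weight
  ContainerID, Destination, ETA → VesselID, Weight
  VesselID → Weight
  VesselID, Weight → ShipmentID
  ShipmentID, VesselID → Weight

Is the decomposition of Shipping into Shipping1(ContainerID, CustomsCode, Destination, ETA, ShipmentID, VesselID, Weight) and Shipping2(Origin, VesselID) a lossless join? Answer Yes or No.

Yes

Shipping1 ∩ Shipping2 = {VesselID}; its closure under F is {ContainerID, CustomsCode, Destination, ETA, Origin, ShipmentID, VesselID, Weight}.
Shipping1 is contained in that closure, so Shipping1 ∩ Shipping2 → Shipping1 holds and the join is lossless.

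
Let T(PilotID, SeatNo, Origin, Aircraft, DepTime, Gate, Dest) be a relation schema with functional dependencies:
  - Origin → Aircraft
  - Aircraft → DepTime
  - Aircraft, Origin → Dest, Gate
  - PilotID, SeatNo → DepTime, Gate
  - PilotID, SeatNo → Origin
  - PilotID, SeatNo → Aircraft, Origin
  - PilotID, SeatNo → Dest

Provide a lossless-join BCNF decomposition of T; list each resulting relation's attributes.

{Aircraft, DepTime}; {Aircraft, Dest, Gate, Origin}; {Origin, PilotID, SeatNo}

Candidate key of the original relation: {PilotID, SeatNo}.
{Aircraft, DepTime, Dest, Gate, Origin, PilotID, SeatNo}: {Origin} determines {Aircraft, DepTime, Dest, Gate, Origin} here but is not a superkey — split on Origin → Aircraft, DepTime, Dest, Gate, giving {Aircraft, DepTime, Dest, Gate, Origin} and {Origin, PilotID, SeatNo}.
{Aircraft, DepTime, Dest, Gate, Origin}: {Aircraft} determines {Aircraft, DepTime} here but is not a superkey — split on Aircraft → DepTime, giving {Aircraft, DepTime} and {Aircraft, Dest, Gate, Origin}.
{Aircraft, DepTime}: every determinant is a superkey — BCNF.
{Aircraft, Dest, Gate, Origin}: every determinant is a superkey — BCNF.
{Origin, PilotID, SeatNo}: every determinant is a superkey — BCNF.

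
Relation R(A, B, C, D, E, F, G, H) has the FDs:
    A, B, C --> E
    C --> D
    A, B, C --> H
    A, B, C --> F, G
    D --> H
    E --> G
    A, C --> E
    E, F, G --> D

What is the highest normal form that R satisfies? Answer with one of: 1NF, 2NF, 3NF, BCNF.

1NF

Candidate key: {A, B, C}. Prime attributes: {A, B, C}.
For C --> D we have {C}⁺ = {C, D, H}; {C} is not a superkey, so BCNF fails.
C --> D has non-prime {D} on the right and a non-superkey on the left, so 3NF fails.
The proper key subset {C} of {A, B, C} determines non-prime {D, H}, so the relation is not even in 2NF.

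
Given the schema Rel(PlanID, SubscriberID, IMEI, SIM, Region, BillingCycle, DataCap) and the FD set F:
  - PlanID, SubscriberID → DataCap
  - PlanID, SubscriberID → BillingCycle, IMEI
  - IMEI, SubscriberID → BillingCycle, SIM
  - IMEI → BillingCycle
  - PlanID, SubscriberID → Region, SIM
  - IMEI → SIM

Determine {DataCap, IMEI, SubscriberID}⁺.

Start with {DataCap, IMEI, SubscriberID}.
IMEI, SubscriberID → BillingCycle, SIM applies; add {BillingCycle, SIM} → now {BillingCycle, DataCap, IMEI, SIM, SubscriberID}.
No further FD applies.

{BillingCycle, DataCap, IMEI, SIM, SubscriberID}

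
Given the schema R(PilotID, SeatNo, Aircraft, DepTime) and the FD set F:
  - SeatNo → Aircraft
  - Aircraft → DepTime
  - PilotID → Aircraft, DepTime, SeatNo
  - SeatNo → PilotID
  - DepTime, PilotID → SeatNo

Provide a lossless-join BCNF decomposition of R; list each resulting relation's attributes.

Candidate keys of the original relation: {PilotID}, {SeatNo}.
In {Aircraft, DepTime, PilotID, SeatNo}, {Aircraft} is not a superkey ({Aircraft}⁺ restricted to this set is {Aircraft, DepTime}), so split on Aircraft → DepTime into {Aircraft, DepTime} and {Aircraft, PilotID, SeatNo}.
{Aircraft, DepTime}: every determinant is a superkey — BCNF.
{Aircraft, PilotID, SeatNo}: every determinant is a superkey — BCNF.

{Aircraft, DepTime}; {Aircraft, PilotID, SeatNo}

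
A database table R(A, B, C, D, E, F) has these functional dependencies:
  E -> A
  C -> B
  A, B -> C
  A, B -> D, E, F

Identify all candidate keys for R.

{A, B}⁺ = {A, B, C, D, E, F}, which is every attribute, so {A, B} is a candidate key.
{A, C}⁺ = {A, B, C, D, E, F}, which is every attribute, so {A, C} is a candidate key.
{B, E}⁺ = {A, B, C, D, E, F}, which is every attribute, so {B, E} is a candidate key.
{C, E}⁺ = {A, B, C, D, E, F}, which is every attribute, so {C, E} is a candidate key.
These are minimal and exhaustive — every other superkey contains one of them.

{A, B}, {A, C}, {B, E}, {C, E}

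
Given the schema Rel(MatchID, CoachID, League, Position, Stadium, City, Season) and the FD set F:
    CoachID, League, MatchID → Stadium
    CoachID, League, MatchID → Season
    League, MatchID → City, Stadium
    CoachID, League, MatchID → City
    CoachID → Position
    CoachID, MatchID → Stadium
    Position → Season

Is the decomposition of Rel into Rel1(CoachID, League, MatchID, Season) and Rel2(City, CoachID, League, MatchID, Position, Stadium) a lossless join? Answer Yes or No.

The shared attributes are {CoachID, League, MatchID} and {CoachID, League, MatchID}⁺ = {City, CoachID, League, MatchID, Position, Season, Stadium}.
Since Rel1 ⊆ {City, CoachID, League, MatchID, Position, Season, Stadium}, the intersection is a superkey of Rel1; the decomposition is lossless.

Yes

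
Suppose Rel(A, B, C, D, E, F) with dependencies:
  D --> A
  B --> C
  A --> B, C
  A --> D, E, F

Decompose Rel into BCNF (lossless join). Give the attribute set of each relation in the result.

{A, B, D, E, F}; {B, C}

Candidate keys of the original relation: {A}, {D}.
In {A, B, C, D, E, F}, {B} is not a superkey ({B}⁺ restricted to this set is {B, C}), so split on B --> C into {B, C} and {A, B, D, E, F}.
{B, C} is in BCNF.
{A, B, D, E, F} is in BCNF.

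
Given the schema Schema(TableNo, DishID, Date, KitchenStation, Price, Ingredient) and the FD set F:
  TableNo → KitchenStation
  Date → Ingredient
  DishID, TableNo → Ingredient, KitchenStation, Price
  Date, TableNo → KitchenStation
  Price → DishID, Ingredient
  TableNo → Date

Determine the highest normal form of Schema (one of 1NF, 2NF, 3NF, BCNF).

Candidate keys: {DishID, TableNo}, {Price, TableNo}. Prime attributes: {DishID, Price, TableNo}.
TableNo → KitchenStation breaks BCNF: {TableNo}⁺ = {Date, Ingredient, KitchenStation, TableNo}, so {TableNo} is not a superkey.
Because {KitchenStation} is non-prime and the left side of TableNo → KitchenStation is not a superkey, the relation is not in 3NF.
{TableNo} is a proper subset of the key {DishID, TableNo}, and {TableNo}⁺ contains the non-prime attributes {Date, Ingredient, KitchenStation} — a partial dependency, so 2NF is violated.

1NF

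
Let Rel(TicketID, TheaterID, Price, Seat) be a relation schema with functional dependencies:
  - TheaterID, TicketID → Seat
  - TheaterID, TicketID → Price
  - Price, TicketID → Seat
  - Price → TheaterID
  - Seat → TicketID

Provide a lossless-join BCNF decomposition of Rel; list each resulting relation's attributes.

{Price, Seat}; {Price, TheaterID}; {Seat, TicketID}

Candidate keys of the original relation: {Price, Seat}, {Price, TicketID}, {Seat, TheaterID}, {TheaterID, TicketID}.
In {Price, Seat, TheaterID, TicketID}, {Price} is not a superkey ({Price}⁺ restricted to this set is {Price, TheaterID}), so split on Price → TheaterID into {Price, TheaterID} and {Price, Seat, TicketID}.
{Price, TheaterID} is in BCNF.
In {Price, Seat, TicketID}, {Seat} is not a superkey ({Seat}⁺ restricted to this set is {Seat, TicketID}), so split on Seat → TicketID into {Seat, TicketID} and {Price, Seat}.
{Seat, TicketID} is in BCNF.
{Price, Seat} is in BCNF.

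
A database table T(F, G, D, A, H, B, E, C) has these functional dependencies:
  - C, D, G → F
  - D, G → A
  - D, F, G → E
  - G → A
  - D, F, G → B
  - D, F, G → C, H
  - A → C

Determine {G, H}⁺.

{A, C, G, H}

Start with {G, H}.
G → A applies; add {A} → now {A, G, H}.
A → C applies; add {C} → now {A, C, G, H}.
No further FD applies.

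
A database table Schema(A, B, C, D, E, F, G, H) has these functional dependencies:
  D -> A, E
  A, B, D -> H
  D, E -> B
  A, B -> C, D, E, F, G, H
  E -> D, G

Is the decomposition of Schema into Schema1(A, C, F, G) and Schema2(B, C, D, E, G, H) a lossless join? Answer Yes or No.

No

Schema1 ∩ Schema2 = {C, G}; its closure under F is {C, G}.
Schema1 ⊄ {C, G} and Schema2 ⊄ {C, G}, so the split is lossy.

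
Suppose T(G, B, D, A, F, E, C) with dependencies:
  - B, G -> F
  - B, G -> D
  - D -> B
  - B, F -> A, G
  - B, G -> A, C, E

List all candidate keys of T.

{B, F}, {B, G}, {D, F}, {D, G}

{B, F} is a candidate key since {B, F}⁺ = {A, B, C, D, E, F, G} covers every attribute.
{B, G} is a candidate key since {B, G}⁺ = {A, B, C, D, E, F, G} covers every attribute.
{D, F} is a candidate key since {D, F}⁺ = {A, B, C, D, E, F, G} covers every attribute.
{D, G} is a candidate key since {D, G}⁺ = {A, B, C, D, E, F, G} covers every attribute.
No proper subset of any of these is a key, and no other minimal superkey exists.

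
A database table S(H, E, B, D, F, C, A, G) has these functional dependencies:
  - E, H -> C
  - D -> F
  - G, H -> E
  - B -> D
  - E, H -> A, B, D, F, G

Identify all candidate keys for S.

Attributes never on any right-hand side: {H} — every candidate key must contain it.
{E, H}⁺ = {A, B, C, D, E, F, G, H}, which is every attribute, so {E, H} is a candidate key.
{G, H}⁺ = {A, B, C, D, E, F, G, H}, which is every attribute, so {G, H} is a candidate key.
No proper subset of any of these is a key, and no other minimal superkey exists.

{E, H}, {G, H}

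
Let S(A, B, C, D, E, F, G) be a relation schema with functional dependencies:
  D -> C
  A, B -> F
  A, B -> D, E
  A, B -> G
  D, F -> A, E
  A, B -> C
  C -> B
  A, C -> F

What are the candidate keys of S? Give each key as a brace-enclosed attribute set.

{A, B}, {A, C}, {A, D}, {D, F}

{A, B}⁺ = {A, B, C, D, E, F, G} — all of the relation — so {A, B} is a candidate key.
{A, C}⁺ = {A, B, C, D, E, F, G} — all of the relation — so {A, C} is a candidate key.
{A, D}⁺ = {A, B, C, D, E, F, G} — all of the relation — so {A, D} is a candidate key.
{D, F}⁺ = {A, B, C, D, E, F, G} — all of the relation — so {D, F} is a candidate key.
These are minimal and exhaustive — every other superkey contains one of them.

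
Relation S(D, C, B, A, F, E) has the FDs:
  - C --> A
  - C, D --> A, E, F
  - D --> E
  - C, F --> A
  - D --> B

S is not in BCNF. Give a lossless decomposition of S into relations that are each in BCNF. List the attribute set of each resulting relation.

Candidate key of the original relation: {C, D}.
{A, B, C, D, E, F}: {C} determines {A, C} here but is not a superkey — split on C --> A, giving {A, C} and {B, C, D, E, F}.
{A, C} has no BCNF violation.
{B, C, D, E, F}: {D} determines {B, D, E} here but is not a superkey — split on D --> B, E, giving {B, D, E} and {C, D, F}.
{B, D, E} has no BCNF violation.
{C, D, F} has no BCNF violation.

{A, C}; {B, D, E}; {C, D, F}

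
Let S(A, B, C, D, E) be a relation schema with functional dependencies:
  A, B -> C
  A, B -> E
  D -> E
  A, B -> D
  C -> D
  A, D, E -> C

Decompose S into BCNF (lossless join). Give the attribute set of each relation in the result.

Candidate key of the original relation: {A, B}.
Within {A, B, C, D, E}: {D}⁺ ∩ {A, B, C, D, E} = {D, E}, not the whole set, so D -> E violates BCNF; decompose into {D, E} and {A, B, C, D}.
{D, E} has no BCNF violation.
Within {A, B, C, D}: {C}⁺ ∩ {A, B, C, D} = {C, D}, not the whole set, so C -> D violates BCNF; decompose into {C, D} and {A, B, C}.
{C, D} has no BCNF violation.
{A, B, C} has no BCNF violation.

{A, B, C}; {C, D}; {D, E}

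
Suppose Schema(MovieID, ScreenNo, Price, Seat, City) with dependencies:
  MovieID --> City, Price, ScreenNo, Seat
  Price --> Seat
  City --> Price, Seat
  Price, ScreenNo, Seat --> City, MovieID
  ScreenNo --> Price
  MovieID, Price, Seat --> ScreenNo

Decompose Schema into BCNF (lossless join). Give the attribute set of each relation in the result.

Candidate keys of the original relation: {MovieID}, {ScreenNo}.
In {City, MovieID, Price, ScreenNo, Seat}, {Price} is not a superkey ({Price}⁺ restricted to this set is {Price, Seat}), so split on Price --> Seat into {Price, Seat} and {City, MovieID, Price, ScreenNo}.
{Price, Seat} is in BCNF.
In {City, MovieID, Price, ScreenNo}, {City} is not a superkey ({City}⁺ restricted to this set is {City, Price}), so split on City --> Price into {City, Price} and {City, MovieID, ScreenNo}.
{City, Price} is in BCNF.
{City, MovieID, ScreenNo} is in BCNF.

{City, MovieID, ScreenNo}; {City, Price}; {Price, Seat}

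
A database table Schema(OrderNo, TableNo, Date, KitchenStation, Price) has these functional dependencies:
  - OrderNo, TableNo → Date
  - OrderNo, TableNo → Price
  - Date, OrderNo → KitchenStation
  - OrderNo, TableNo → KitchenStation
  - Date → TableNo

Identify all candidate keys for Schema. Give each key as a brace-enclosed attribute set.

{Date, OrderNo}, {OrderNo, TableNo}

No FD produces {OrderNo}, so it must be in every candidate key.
Closure of {Date, OrderNo} is {Date, KitchenStation, OrderNo, Price, TableNo}, the whole schema; {Date, OrderNo} is a candidate key.
Closure of {OrderNo, TableNo} is {Date, KitchenStation, OrderNo, Price, TableNo}, the whole schema; {OrderNo, TableNo} is a candidate key.
Any other superkey properly contains one of these, so there are no further candidate keys.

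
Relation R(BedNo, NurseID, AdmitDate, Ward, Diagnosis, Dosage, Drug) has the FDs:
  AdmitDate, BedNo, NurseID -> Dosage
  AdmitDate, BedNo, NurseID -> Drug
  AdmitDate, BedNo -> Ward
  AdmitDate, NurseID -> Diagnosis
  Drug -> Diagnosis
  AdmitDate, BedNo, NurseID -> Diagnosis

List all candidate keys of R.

Attributes never on any right-hand side: {AdmitDate, BedNo, NurseID} — every candidate key must contain all of them.
{AdmitDate, BedNo, NurseID} is a candidate key since {AdmitDate, BedNo, NurseID}⁺ = {AdmitDate, BedNo, Diagnosis, Dosage, Drug, NurseID, Ward} covers every attribute.
Every other attribute set either contains this one or has a smaller closure.

{AdmitDate, BedNo, NurseID}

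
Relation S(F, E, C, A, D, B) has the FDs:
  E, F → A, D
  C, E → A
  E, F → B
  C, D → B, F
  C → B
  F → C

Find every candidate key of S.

{C, D, E}, {E, F}

No FD produces {E}, so it must be in every candidate key.
{E, F}⁺ = {A, B, C, D, E, F} — all of the relation — so {E, F} is a candidate key.
{C, D, E}⁺ = {A, B, C, D, E, F} — all of the relation — so {C, D, E} is a candidate key.
Any other superkey properly contains one of these, so there are no further candidate keys.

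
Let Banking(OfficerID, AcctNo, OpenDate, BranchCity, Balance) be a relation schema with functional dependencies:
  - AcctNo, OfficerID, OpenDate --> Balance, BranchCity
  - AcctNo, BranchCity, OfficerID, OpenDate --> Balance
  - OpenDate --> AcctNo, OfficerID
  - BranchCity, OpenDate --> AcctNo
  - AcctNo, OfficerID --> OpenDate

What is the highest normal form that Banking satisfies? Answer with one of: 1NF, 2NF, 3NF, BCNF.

Candidate keys: {AcctNo, OfficerID}, {OpenDate}. Prime attributes: {AcctNo, OfficerID, OpenDate}.
Every FD has a superkey on the left, so the relation is in BCNF.

BCNF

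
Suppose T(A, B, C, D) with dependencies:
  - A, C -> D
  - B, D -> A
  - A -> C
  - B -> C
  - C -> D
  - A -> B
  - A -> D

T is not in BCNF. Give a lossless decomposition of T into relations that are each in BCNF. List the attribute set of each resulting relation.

{A, B, C}; {C, D}

Candidate keys of the original relation: {A}, {B}.
{A, B, C, D}: {C} determines {C, D} here but is not a superkey — split on C -> D, giving {C, D} and {A, B, C}.
{C, D} has no BCNF violation.
{A, B, C} has no BCNF violation.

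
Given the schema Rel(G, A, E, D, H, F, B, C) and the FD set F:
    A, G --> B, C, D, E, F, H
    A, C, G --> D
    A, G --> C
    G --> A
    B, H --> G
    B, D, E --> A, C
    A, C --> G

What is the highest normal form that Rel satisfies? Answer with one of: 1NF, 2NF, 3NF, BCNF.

BCNF

Candidate keys: {A, C}, {B, D, E}, {B, H}, {G}. Prime attributes: {A, B, C, D, E, G, H}.
Every FD has a superkey on the left, so the relation is in BCNF.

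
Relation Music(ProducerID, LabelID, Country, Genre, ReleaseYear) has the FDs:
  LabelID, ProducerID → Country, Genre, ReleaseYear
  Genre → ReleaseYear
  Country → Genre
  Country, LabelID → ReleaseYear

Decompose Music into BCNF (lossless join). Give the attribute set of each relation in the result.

{Country, Genre}; {Country, LabelID, ProducerID}; {Genre, ReleaseYear}

Candidate key of the original relation: {LabelID, ProducerID}.
In {Country, Genre, LabelID, ProducerID, ReleaseYear}, {Genre} is not a superkey ({Genre}⁺ restricted to this set is {Genre, ReleaseYear}), so split on Genre → ReleaseYear into {Genre, ReleaseYear} and {Country, Genre, LabelID, ProducerID}.
{Genre, ReleaseYear}: every determinant is a superkey — BCNF.
In {Country, Genre, LabelID, ProducerID}, {Country} is not a superkey ({Country}⁺ restricted to this set is {Country, Genre}), so split on Country → Genre into {Country, Genre} and {Country, LabelID, ProducerID}.
{Country, Genre}: every determinant is a superkey — BCNF.
{Country, LabelID, ProducerID}: every determinant is a superkey — BCNF.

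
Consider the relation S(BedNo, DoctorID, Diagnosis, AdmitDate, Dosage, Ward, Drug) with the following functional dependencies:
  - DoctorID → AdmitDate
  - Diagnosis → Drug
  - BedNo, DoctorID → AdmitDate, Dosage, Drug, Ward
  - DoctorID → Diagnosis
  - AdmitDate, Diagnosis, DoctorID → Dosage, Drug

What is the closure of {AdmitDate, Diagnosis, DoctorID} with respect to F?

Start with {AdmitDate, Diagnosis, DoctorID}.
Diagnosis → Drug applies; add {Drug} → now {AdmitDate, Diagnosis, DoctorID, Drug}.
AdmitDate, Diagnosis, DoctorID → Dosage, Drug applies; add {Dosage} → now {AdmitDate, Diagnosis, DoctorID, Dosage, Drug}.
No further FD applies.

{AdmitDate, Diagnosis, DoctorID, Dosage, Drug}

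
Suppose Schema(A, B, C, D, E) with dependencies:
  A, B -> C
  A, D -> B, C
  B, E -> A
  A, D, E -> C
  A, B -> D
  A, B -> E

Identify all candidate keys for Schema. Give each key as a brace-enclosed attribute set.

Closure of {A, B} is {A, B, C, D, E}, the whole schema; {A, B} is a candidate key.
Closure of {A, D} is {A, B, C, D, E}, the whole schema; {A, D} is a candidate key.
Closure of {B, E} is {A, B, C, D, E}, the whole schema; {B, E} is a candidate key.
Any other superkey properly contains one of these, so there are no further candidate keys.

{A, B}, {A, D}, {B, E}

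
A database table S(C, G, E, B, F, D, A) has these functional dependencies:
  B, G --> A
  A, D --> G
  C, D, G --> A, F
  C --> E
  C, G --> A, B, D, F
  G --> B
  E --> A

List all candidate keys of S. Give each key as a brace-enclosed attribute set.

{C, D}, {C, G}

Attributes never on any right-hand side: {C} — every candidate key must contain it.
Closure of {C, D} is {A, B, C, D, E, F, G}, the whole schema; {C, D} is a candidate key.
Closure of {C, G} is {A, B, C, D, E, F, G}, the whole schema; {C, G} is a candidate key.
These are minimal and exhaustive — every other superkey contains one of them.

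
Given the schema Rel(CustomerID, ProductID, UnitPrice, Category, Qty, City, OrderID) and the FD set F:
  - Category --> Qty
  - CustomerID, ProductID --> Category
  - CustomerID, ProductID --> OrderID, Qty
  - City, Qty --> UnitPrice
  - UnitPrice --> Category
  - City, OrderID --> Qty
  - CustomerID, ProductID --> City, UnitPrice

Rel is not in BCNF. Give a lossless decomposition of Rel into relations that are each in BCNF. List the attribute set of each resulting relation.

{Category, Qty}; {Category, UnitPrice}; {City, CustomerID, OrderID, ProductID}; {City, OrderID, UnitPrice}

Candidate key of the original relation: {CustomerID, ProductID}.
Within {Category, City, CustomerID, OrderID, ProductID, Qty, UnitPrice}: {Category}⁺ ∩ {Category, City, CustomerID, OrderID, ProductID, Qty, UnitPrice} = {Category, Qty}, not the whole set, so Category --> Qty violates BCNF; decompose into {Category, Qty} and {Category, City, CustomerID, OrderID, ProductID, UnitPrice}.
{Category, Qty}: every determinant is a superkey — BCNF.
Within {Category, City, CustomerID, OrderID, ProductID, UnitPrice}: {UnitPrice}⁺ ∩ {Category, City, CustomerID, OrderID, ProductID, UnitPrice} = {Category, UnitPrice}, not the whole set, so UnitPrice --> Category violates BCNF; decompose into {Category, UnitPrice} and {City, CustomerID, OrderID, ProductID, UnitPrice}.
{Category, UnitPrice}: every determinant is a superkey — BCNF.
Within {City, CustomerID, OrderID, ProductID, UnitPrice}: {City, OrderID}⁺ ∩ {City, CustomerID, OrderID, ProductID, UnitPrice} = {City, OrderID, UnitPrice}, not the whole set, so City, OrderID --> UnitPrice violates BCNF; decompose into {City, OrderID, UnitPrice} and {City, CustomerID, OrderID, ProductID}.
{City, OrderID, UnitPrice}: every determinant is a superkey — BCNF.
{City, CustomerID, OrderID, ProductID}: every determinant is a superkey — BCNF.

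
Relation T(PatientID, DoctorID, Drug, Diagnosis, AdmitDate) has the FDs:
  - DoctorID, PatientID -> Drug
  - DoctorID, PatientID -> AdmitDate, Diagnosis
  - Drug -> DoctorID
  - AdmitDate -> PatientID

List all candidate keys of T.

{AdmitDate, DoctorID}⁺ = {AdmitDate, Diagnosis, DoctorID, Drug, PatientID} — all of the relation — so {AdmitDate, DoctorID} is a candidate key.
{AdmitDate, Drug}⁺ = {AdmitDate, Diagnosis, DoctorID, Drug, PatientID} — all of the relation — so {AdmitDate, Drug} is a candidate key.
{DoctorID, PatientID}⁺ = {AdmitDate, Diagnosis, DoctorID, Drug, PatientID} — all of the relation — so {DoctorID, PatientID} is a candidate key.
{Drug, PatientID}⁺ = {AdmitDate, Diagnosis, DoctorID, Drug, PatientID} — all of the relation — so {Drug, PatientID} is a candidate key.
These are minimal and exhaustive — every other superkey contains one of them.

{AdmitDate, DoctorID}, {AdmitDate, Drug}, {DoctorID, PatientID}, {Drug, PatientID}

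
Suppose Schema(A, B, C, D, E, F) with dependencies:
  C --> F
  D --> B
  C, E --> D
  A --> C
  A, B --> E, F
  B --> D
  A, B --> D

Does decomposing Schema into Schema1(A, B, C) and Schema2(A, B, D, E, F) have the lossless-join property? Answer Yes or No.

The shared attributes are {A, B} and {A, B}⁺ = {A, B, C, D, E, F}.
Since Schema1 ⊆ {A, B, C, D, E, F}, the intersection is a superkey of Schema1; the decomposition is lossless.

Yes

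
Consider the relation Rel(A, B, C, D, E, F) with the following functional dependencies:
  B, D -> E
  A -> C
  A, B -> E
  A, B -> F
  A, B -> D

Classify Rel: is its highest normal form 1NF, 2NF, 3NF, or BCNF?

1NF

Candidate key: {A, B}. Prime attributes: {A, B}.
B, D -> E: {B, D}⁺ = {B, D, E}, which is not all of the attributes, so the left side is not a superkey — BCNF is violated.
B, D -> E has non-prime {E} on the right and a non-superkey on the left, so 3NF fails.
Since {A} ⊂ {A, B} and {A}⁺ ⊇ {C} with {C} non-prime, there is a partial dependency; 2NF fails.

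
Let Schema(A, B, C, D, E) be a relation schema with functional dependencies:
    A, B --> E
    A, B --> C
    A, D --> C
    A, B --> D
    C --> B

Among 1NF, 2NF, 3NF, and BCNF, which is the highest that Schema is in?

3NF

Candidate keys: {A, B}, {A, C}, {A, D}. Prime attributes: {A, B, C, D}.
For C --> B we have {C}⁺ = {B, C}; {C} is not a superkey, so BCNF fails.
Its right-hand attributes {B} are all prime, as are those of every other non-superkey FD — the relation is in 3NF.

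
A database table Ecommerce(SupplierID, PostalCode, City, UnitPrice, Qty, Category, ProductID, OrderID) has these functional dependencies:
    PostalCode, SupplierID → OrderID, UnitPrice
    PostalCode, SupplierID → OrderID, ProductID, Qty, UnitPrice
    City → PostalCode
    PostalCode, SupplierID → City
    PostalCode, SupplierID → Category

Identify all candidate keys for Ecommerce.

{City, SupplierID}, {PostalCode, SupplierID}

{SupplierID} never appears on the right of any FD, so every key must include it.
{City, SupplierID}⁺ = {Category, City, OrderID, PostalCode, ProductID, Qty, SupplierID, UnitPrice}, which is every attribute, so {City, SupplierID} is a candidate key.
{PostalCode, SupplierID}⁺ = {Category, City, OrderID, PostalCode, ProductID, Qty, SupplierID, UnitPrice}, which is every attribute, so {PostalCode, SupplierID} is a candidate key.
No proper subset of any of these is a key, and no other minimal superkey exists.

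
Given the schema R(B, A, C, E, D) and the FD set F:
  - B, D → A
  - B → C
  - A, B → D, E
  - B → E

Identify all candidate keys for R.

Attributes never on any right-hand side: {B} — every candidate key must contain it.
{A, B}⁺ = {A, B, C, D, E}, which is every attribute, so {A, B} is a candidate key.
{B, D}⁺ = {A, B, C, D, E}, which is every attribute, so {B, D} is a candidate key.
No proper subset of any of these is a key, and no other minimal superkey exists.

{A, B}, {B, D}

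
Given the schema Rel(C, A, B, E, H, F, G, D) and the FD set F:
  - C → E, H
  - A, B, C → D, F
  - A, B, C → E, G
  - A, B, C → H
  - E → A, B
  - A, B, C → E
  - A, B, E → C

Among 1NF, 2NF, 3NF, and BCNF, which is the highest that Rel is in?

Candidate keys: {C}, {E}. Prime attributes: {C, E}.
The left-hand side of every FD is a superkey, so BCNF is satisfied.

BCNF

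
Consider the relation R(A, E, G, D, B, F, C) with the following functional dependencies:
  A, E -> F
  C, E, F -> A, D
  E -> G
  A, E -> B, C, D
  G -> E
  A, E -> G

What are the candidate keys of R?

{A, E}, {A, G}, {C, E, F}, {C, F, G}

Closure of {A, E} is {A, B, C, D, E, F, G}, the whole schema; {A, E} is a candidate key.
Closure of {A, G} is {A, B, C, D, E, F, G}, the whole schema; {A, G} is a candidate key.
Closure of {C, E, F} is {A, B, C, D, E, F, G}, the whole schema; {C, E, F} is a candidate key.
Closure of {C, F, G} is {A, B, C, D, E, F, G}, the whole schema; {C, F, G} is a candidate key.
These are minimal and exhaustive — every other superkey contains one of them.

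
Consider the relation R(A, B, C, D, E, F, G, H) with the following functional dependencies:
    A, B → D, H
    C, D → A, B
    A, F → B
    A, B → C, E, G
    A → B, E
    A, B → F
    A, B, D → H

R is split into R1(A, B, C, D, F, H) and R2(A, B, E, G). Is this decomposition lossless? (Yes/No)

R1 ∩ R2 = {A, B}; its closure under F is {A, B, C, D, E, F, G, H}.
This includes all of R1, so the common attributes are a superkey of R1 — the join is lossless.

Yes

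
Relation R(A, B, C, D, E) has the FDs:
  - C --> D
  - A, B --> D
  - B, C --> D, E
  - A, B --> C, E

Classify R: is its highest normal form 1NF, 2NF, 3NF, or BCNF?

2NF

Candidate key: {A, B}. Prime attributes: {A, B}.
For C --> D we have {C}⁺ = {C, D}; {C} is not a superkey, so BCNF fails.
C --> D determines the non-prime attribute {D} from a non-superkey — 3NF is violated.
No proper subset of a key has a non-prime attribute in its closure, so there is no partial dependency; 2NF holds.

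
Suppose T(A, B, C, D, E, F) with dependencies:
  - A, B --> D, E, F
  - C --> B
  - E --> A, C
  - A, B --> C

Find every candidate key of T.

{E}⁺ = {A, B, C, D, E, F}, which is every attribute, so {E} is a candidate key.
{A, B}⁺ = {A, B, C, D, E, F}, which is every attribute, so {A, B} is a candidate key.
{A, C}⁺ = {A, B, C, D, E, F}, which is every attribute, so {A, C} is a candidate key.
No proper subset of any of these is a key, and no other minimal superkey exists.

{A, B}, {A, C}, {E}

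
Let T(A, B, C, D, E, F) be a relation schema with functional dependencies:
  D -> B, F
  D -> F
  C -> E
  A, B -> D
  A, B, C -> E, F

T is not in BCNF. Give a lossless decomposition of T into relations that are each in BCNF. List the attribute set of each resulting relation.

{A, C, D}; {B, D, F}; {C, E}

Candidate keys of the original relation: {A, B, C}, {A, C, D}.
Within {A, B, C, D, E, F}: {D}⁺ ∩ {A, B, C, D, E, F} = {B, D, F}, not the whole set, so D -> B, F violates BCNF; decompose into {B, D, F} and {A, C, D, E}.
{B, D, F} is in BCNF.
Within {A, C, D, E}: {C}⁺ ∩ {A, C, D, E} = {C, E}, not the whole set, so C -> E violates BCNF; decompose into {C, E} and {A, C, D}.
{C, E} is in BCNF.
{A, C, D} is in BCNF.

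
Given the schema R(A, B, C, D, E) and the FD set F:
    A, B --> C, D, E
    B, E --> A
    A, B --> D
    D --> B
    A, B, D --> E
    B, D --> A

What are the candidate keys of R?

{A, B}, {B, E}, {D}

{D} is a candidate key since {D}⁺ = {A, B, C, D, E} covers every attribute.
{A, B} is a candidate key since {A, B}⁺ = {A, B, C, D, E} covers every attribute.
{B, E} is a candidate key since {B, E}⁺ = {A, B, C, D, E} covers every attribute.
These are minimal and exhaustive — every other superkey contains one of them.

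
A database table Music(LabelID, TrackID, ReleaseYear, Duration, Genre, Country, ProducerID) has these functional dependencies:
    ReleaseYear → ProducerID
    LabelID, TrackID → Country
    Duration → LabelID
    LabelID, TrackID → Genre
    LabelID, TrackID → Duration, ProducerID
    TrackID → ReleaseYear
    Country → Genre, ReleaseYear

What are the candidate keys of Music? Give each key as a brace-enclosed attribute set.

{Duration, TrackID}, {LabelID, TrackID}

Attributes never on any right-hand side: {TrackID} — every candidate key must contain it.
{Duration, TrackID}⁺ = {Country, Duration, Genre, LabelID, ProducerID, ReleaseYear, TrackID} — all of the relation — so {Duration, TrackID} is a candidate key.
{LabelID, TrackID}⁺ = {Country, Duration, Genre, LabelID, ProducerID, ReleaseYear, TrackID} — all of the relation — so {LabelID, TrackID} is a candidate key.
No proper subset of any of these is a key, and no other minimal superkey exists.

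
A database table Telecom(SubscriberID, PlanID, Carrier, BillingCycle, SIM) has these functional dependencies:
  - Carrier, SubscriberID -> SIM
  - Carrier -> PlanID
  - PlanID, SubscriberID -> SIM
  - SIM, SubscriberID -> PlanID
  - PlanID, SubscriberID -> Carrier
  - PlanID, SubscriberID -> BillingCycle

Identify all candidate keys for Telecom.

{Carrier, SubscriberID}, {PlanID, SubscriberID}, {SIM, SubscriberID}

Attributes never on any right-hand side: {SubscriberID} — every candidate key must contain it.
Closure of {Carrier, SubscriberID} is {BillingCycle, Carrier, PlanID, SIM, SubscriberID}, the whole schema; {Carrier, SubscriberID} is a candidate key.
Closure of {PlanID, SubscriberID} is {BillingCycle, Carrier, PlanID, SIM, SubscriberID}, the whole schema; {PlanID, SubscriberID} is a candidate key.
Closure of {SIM, SubscriberID} is {BillingCycle, Carrier, PlanID, SIM, SubscriberID}, the whole schema; {SIM, SubscriberID} is a candidate key.
No proper subset of any of these is a key, and no other minimal superkey exists.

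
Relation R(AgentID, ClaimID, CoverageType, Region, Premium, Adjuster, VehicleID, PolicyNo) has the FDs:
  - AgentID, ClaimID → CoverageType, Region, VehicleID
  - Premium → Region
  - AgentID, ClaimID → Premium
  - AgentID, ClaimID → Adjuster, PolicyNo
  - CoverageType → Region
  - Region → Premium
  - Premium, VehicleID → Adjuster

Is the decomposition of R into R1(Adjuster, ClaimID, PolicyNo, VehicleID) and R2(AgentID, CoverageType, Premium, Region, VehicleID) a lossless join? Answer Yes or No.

The shared attributes are {VehicleID} and {VehicleID}⁺ = {VehicleID}.
R1 ⊄ {VehicleID} and R2 ⊄ {VehicleID}, so the split is lossy.

No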